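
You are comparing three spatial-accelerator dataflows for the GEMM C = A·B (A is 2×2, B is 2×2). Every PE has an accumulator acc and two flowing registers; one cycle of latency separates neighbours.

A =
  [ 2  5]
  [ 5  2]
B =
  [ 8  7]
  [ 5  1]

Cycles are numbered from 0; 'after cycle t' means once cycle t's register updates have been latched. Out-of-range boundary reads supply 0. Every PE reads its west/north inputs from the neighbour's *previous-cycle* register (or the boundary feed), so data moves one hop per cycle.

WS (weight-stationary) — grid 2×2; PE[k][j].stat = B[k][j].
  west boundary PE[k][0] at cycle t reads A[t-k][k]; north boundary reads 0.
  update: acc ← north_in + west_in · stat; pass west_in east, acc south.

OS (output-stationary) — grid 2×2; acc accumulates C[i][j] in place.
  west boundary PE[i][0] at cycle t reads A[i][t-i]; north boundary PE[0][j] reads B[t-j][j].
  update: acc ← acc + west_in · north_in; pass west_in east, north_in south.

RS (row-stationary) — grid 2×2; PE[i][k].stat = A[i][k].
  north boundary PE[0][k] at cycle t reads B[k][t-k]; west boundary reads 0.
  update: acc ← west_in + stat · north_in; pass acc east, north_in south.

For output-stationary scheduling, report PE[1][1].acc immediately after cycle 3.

PE[1][1].acc = 37

OS (2×2). Following PE[1][1] plus its west/north inputs:
  c0 r0c1: 0 / 0 / 0
  c0 r1c0: 0 / 0 / 0
  c0 r1c1: 0 / 0 / 0
  c1 r0c1: 14 / 2 / 7
  c1 r1c0: 40 / 5 / 8
  c1 r1c1: 0 / 0 / 0
  c2 r0c1: 19 / 5 / 1
  c2 r1c0: 50 / 2 / 5
  c2 r1c1: 35 / 5 / 7
  c3 r0c1: 19 / 0 / 0
  c3 r1c0: 50 / 0 / 0
  c3 r1c1: 37 / 2 / 1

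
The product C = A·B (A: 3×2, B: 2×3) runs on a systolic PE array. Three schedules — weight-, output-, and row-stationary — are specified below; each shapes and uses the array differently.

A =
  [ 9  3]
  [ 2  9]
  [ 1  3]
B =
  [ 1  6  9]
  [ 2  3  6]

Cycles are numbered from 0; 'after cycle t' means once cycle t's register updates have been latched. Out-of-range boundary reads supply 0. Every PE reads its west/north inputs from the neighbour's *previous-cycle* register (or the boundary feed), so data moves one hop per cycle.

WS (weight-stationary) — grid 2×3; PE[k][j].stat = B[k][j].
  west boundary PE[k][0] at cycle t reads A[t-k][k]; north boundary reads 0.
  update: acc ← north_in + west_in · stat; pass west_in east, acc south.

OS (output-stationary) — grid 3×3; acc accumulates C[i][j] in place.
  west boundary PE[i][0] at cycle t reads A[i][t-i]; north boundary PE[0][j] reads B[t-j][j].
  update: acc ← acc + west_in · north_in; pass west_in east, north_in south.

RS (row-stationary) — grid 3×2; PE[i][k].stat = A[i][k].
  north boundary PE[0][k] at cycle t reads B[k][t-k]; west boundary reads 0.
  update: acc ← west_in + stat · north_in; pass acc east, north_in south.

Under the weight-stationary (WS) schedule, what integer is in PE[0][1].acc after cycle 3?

PE[0][1].acc = 6

Tracing WS — 2×3 array, target PE[0][1]:
  0: (0,0).acc=9  regs=<9,9>
  0: (0,1).acc=0  regs=<0,0>
  1: (0,0).acc=2  regs=<2,2>
  1: (0,1).acc=54  regs=<9,54>
  2: (0,0).acc=1  regs=<1,1>
  2: (0,1).acc=12  regs=<2,12>
  3: (0,0).acc=0  regs=<0,0>
  3: (0,1).acc=6  regs=<1,6>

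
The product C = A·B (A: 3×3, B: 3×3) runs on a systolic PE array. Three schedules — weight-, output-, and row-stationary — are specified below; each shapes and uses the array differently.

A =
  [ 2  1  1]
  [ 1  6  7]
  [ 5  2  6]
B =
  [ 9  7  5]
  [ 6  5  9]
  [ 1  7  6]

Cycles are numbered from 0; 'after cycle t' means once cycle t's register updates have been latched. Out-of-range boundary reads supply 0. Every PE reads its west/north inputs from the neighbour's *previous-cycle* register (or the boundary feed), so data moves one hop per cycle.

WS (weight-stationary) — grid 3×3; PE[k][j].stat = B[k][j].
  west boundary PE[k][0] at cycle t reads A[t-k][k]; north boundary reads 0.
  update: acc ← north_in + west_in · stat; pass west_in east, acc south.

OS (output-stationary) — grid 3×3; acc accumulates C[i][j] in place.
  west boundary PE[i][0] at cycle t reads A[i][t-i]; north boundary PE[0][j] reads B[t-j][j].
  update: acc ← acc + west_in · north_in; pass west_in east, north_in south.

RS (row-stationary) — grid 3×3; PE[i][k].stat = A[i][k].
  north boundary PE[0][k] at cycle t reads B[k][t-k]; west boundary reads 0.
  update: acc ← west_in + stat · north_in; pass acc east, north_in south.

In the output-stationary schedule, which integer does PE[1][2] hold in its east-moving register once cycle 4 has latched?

register = 6

OS on a 3×3 grid — tracing PE[1][2] and its feeders:
  step 0 · PE0,2: acc=0; fwd→0 fwd↓0
  step 0 · PE1,1: acc=0; fwd→0 fwd↓0
  step 0 · PE1,2: acc=0; fwd→0 fwd↓0
  step 1 · PE0,2: acc=0; fwd→0 fwd↓0
  step 1 · PE1,1: acc=0; fwd→0 fwd↓0
  step 1 · PE1,2: acc=0; fwd→0 fwd↓0
  step 2 · PE0,2: acc=10; fwd→2 fwd↓5
  step 2 · PE1,1: acc=7; fwd→1 fwd↓7
  step 2 · PE1,2: acc=0; fwd→0 fwd↓0
  step 3 · PE0,2: acc=19; fwd→1 fwd↓9
  step 3 · PE1,1: acc=37; fwd→6 fwd↓5
  step 3 · PE1,2: acc=5; fwd→1 fwd↓5
  step 4 · PE0,2: acc=25; fwd→1 fwd↓6
  step 4 · PE1,1: acc=86; fwd→7 fwd↓7
  step 4 · PE1,2: acc=59; fwd→6 fwd↓9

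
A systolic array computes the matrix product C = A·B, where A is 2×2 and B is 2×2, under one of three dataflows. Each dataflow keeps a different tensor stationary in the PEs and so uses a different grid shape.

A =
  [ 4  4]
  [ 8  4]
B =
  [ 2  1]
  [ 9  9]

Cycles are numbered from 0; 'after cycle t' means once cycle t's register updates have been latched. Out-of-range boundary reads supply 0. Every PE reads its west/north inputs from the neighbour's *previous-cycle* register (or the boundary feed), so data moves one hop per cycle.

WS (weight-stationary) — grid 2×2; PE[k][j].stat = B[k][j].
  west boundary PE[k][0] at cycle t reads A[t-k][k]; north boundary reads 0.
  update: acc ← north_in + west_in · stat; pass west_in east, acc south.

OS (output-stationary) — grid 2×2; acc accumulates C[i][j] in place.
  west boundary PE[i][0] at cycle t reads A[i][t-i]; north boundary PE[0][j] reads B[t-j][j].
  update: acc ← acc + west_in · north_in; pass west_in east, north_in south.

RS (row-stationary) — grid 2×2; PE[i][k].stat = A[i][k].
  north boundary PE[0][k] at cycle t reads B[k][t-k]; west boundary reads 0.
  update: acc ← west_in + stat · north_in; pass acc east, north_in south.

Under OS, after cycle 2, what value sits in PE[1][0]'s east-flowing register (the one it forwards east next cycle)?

OS (2×2). Following PE[1][0] plus its west/north inputs:
  [0] (0,0) acc=8 (h:4 v:2)
  [0] (1,0) acc=0 (h:0 v:0)
  [1] (0,0) acc=44 (h:4 v:9)
  [1] (1,0) acc=16 (h:8 v:2)
  [2] (0,0) acc=44 (h:0 v:0)
  [2] (1,0) acc=52 (h:4 v:9)

register = 4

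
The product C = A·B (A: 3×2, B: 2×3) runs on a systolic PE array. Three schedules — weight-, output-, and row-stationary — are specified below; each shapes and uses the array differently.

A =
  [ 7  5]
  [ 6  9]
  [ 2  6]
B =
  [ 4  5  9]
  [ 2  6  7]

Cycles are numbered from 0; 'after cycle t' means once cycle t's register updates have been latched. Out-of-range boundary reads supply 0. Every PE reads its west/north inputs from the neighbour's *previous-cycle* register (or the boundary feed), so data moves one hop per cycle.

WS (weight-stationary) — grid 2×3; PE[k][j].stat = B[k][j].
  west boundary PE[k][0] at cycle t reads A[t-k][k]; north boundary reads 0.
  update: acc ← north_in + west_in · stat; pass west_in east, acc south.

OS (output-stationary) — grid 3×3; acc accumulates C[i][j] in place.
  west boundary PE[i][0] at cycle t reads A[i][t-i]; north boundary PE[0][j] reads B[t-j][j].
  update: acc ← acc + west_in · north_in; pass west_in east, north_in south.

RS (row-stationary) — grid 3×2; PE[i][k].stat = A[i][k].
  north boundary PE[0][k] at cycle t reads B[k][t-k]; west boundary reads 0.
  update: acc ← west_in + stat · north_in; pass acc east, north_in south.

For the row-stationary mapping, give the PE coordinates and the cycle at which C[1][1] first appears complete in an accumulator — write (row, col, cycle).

Under RS, C[1][1] lands at PE[1][1]:
  c0 r1c1: 0 / 0 / 0
  c1 r1c1: 0 / 0 / 0
  c2 r1c1: 42 / 42 / 2
  c3 r1c1: 84 / 84 / 6

(row, col, cycle) = (1, 1, 3)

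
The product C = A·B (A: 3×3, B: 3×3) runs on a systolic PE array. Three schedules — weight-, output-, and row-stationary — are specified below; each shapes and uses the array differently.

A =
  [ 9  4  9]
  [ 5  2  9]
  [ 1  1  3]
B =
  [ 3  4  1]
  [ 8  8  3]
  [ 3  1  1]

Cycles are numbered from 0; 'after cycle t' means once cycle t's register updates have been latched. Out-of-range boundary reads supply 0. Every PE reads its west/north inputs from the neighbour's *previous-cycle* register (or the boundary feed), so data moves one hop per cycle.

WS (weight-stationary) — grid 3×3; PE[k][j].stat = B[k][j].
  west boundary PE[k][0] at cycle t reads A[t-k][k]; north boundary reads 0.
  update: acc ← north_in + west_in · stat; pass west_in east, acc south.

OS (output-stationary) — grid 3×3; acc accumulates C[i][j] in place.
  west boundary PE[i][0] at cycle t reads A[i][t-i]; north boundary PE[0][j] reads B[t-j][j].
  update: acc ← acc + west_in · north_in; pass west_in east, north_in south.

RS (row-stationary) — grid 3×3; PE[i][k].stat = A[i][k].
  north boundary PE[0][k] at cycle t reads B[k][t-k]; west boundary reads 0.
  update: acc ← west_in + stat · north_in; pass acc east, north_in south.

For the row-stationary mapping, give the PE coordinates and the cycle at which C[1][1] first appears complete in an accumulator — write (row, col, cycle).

RS: C[1][1] accumulates in PE[1][2]:
  cycle 0: PE[1][2] → acc 0, east 0, south 0
  cycle 1: PE[1][2] → acc 0, east 0, south 0
  cycle 2: PE[1][2] → acc 0, east 0, south 0
  cycle 3: PE[1][2] → acc 58, east 58, south 3
  cycle 4: PE[1][2] → acc 45, east 45, south 1

(row, col, cycle) = (1, 2, 4)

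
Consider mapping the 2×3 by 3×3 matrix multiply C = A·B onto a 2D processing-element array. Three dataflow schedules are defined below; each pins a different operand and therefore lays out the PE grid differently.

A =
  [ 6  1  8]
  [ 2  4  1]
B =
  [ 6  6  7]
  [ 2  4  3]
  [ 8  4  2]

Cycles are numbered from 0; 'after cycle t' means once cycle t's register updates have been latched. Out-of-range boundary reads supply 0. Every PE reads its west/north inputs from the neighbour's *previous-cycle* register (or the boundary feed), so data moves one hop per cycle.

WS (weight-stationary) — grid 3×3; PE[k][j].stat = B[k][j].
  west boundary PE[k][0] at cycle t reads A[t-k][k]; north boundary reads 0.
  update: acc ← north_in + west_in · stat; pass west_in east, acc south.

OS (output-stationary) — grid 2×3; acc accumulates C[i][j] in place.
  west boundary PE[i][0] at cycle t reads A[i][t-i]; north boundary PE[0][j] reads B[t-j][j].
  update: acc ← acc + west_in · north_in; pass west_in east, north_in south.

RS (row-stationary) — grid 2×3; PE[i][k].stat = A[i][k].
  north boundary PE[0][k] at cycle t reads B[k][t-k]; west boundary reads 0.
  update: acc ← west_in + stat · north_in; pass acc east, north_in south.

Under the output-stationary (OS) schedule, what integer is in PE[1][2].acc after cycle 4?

OS on a 2×3 grid — tracing PE[1][2] and its feeders:
  0: (0,2).acc=0  regs=<0,0>
  0: (1,1).acc=0  regs=<0,0>
  0: (1,2).acc=0  regs=<0,0>
  1: (0,2).acc=0  regs=<0,0>
  1: (1,1).acc=0  regs=<0,0>
  1: (1,2).acc=0  regs=<0,0>
  2: (0,2).acc=42  regs=<6,7>
  2: (1,1).acc=12  regs=<2,6>
  2: (1,2).acc=0  regs=<0,0>
  3: (0,2).acc=45  regs=<1,3>
  3: (1,1).acc=28  regs=<4,4>
  3: (1,2).acc=14  regs=<2,7>
  4: (0,2).acc=61  regs=<8,2>
  4: (1,1).acc=32  regs=<1,4>
  4: (1,2).acc=26  regs=<4,3>

PE[1][2].acc = 26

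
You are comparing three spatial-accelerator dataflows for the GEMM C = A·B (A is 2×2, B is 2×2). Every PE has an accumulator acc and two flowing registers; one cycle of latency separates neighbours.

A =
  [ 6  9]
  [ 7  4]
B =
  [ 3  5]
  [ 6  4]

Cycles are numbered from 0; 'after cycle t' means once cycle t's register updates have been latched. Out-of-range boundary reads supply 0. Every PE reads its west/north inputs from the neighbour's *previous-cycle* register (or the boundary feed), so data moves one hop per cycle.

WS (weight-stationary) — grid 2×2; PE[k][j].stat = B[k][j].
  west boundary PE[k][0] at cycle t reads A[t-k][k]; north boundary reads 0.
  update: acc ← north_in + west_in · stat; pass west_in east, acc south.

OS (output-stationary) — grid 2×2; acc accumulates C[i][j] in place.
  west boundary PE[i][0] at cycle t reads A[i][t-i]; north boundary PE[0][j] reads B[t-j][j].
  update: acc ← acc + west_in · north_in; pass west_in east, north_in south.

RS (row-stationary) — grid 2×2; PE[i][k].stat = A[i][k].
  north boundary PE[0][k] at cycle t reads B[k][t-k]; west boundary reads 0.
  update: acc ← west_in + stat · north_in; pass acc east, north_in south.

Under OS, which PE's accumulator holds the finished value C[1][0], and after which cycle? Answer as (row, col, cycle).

Under OS, C[1][0] lands at PE[1][0]:
  step 0 · PE1,0: acc=0; fwd→0 fwd↓0
  step 1 · PE1,0: acc=21; fwd→7 fwd↓3
  step 2 · PE1,0: acc=45; fwd→4 fwd↓6

(row, col, cycle) = (1, 0, 2)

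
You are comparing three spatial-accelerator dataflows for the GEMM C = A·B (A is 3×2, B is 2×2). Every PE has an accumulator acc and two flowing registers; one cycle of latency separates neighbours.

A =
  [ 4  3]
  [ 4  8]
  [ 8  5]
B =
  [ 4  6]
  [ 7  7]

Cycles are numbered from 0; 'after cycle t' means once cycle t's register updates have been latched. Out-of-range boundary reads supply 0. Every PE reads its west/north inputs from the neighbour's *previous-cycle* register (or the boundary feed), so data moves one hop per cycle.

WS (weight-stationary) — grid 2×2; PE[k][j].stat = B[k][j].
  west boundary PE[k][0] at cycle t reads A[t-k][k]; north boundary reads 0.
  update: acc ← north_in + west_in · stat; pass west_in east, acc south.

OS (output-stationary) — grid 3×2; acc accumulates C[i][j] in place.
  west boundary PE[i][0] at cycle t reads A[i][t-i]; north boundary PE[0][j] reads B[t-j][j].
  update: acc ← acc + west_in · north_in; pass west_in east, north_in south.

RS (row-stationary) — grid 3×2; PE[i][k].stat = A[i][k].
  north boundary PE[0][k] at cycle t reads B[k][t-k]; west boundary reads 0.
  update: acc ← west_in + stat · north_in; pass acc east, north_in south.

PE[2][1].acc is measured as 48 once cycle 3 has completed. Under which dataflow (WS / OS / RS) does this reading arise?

dataflow = OS

WS (2×2): PE[2][1] does not exist.
OS (3×2 grid), PE[2][1]:
  after 0 — PE[2][1] acc=0, pass-E 0, pass-S 0
  after 1 — PE[2][1] acc=0, pass-E 0, pass-S 0
  after 2 — PE[2][1] acc=0, pass-E 0, pass-S 0
  after 3 — PE[2][1] acc=48, pass-E 8, pass-S 6
RS (3×2 grid), PE[2][1]:
  after 0 — PE[2][1] acc=0, pass-E 0, pass-S 0
  after 1 — PE[2][1] acc=0, pass-E 0, pass-S 0
  after 2 — PE[2][1] acc=0, pass-E 0, pass-S 0
  after 3 — PE[2][1] acc=67, pass-E 67, pass-S 7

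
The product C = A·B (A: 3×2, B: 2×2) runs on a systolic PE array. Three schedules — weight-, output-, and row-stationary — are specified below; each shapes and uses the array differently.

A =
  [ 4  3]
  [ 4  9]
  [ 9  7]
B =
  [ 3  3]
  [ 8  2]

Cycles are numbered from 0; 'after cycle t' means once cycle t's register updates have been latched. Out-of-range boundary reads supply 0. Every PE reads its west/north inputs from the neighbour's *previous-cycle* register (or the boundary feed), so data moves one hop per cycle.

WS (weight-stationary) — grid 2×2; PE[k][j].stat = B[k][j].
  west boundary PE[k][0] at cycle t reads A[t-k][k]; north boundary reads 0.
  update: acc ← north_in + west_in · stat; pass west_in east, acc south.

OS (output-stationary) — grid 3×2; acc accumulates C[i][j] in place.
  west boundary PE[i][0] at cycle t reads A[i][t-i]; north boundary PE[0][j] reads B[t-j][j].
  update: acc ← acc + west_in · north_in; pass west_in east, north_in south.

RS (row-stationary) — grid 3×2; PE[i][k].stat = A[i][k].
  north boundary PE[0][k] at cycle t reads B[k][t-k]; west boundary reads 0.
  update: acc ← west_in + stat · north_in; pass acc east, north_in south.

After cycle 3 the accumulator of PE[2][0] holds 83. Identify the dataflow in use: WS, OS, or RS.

dataflow = OS

WS (2×2): PE[2][0] does not exist.
— OS: 3×2; PE[2][0] trace:
  [0] (2,0) acc=0 (h:0 v:0)
  [1] (2,0) acc=0 (h:0 v:0)
  [2] (2,0) acc=27 (h:9 v:3)
  [3] (2,0) acc=83 (h:7 v:8)
— RS: 3×2; PE[2][0] trace:
  [0] (2,0) acc=0 (h:0 v:0)
  [1] (2,0) acc=0 (h:0 v:0)
  [2] (2,0) acc=27 (h:27 v:3)
  [3] (2,0) acc=27 (h:27 v:3)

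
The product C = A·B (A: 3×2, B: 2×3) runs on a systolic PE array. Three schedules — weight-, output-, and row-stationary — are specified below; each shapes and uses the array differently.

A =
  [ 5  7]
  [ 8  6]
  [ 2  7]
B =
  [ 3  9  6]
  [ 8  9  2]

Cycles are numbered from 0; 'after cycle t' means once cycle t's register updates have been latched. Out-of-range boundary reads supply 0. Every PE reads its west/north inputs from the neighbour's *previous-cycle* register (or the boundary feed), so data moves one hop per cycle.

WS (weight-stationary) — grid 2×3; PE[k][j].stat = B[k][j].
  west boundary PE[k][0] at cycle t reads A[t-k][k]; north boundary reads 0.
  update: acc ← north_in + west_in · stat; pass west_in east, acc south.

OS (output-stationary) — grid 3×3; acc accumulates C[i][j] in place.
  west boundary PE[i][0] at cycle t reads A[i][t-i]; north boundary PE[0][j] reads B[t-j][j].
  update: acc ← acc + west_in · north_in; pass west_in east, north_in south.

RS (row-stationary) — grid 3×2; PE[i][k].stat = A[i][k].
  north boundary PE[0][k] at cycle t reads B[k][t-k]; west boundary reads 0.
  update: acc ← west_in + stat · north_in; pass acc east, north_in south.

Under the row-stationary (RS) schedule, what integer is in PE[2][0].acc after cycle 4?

PE[2][0].acc = 12

RS (3×2). Following PE[2][0] plus its west/north inputs:
  cycle 0: PE[1][0] → acc 0, east 0, south 0
  cycle 0: PE[2][0] → acc 0, east 0, south 0
  cycle 1: PE[1][0] → acc 24, east 24, south 3
  cycle 1: PE[2][0] → acc 0, east 0, south 0
  cycle 2: PE[1][0] → acc 72, east 72, south 9
  cycle 2: PE[2][0] → acc 6, east 6, south 3
  cycle 3: PE[1][0] → acc 48, east 48, south 6
  cycle 3: PE[2][0] → acc 18, east 18, south 9
  cycle 4: PE[1][0] → acc 0, east 0, south 0
  cycle 4: PE[2][0] → acc 12, east 12, south 6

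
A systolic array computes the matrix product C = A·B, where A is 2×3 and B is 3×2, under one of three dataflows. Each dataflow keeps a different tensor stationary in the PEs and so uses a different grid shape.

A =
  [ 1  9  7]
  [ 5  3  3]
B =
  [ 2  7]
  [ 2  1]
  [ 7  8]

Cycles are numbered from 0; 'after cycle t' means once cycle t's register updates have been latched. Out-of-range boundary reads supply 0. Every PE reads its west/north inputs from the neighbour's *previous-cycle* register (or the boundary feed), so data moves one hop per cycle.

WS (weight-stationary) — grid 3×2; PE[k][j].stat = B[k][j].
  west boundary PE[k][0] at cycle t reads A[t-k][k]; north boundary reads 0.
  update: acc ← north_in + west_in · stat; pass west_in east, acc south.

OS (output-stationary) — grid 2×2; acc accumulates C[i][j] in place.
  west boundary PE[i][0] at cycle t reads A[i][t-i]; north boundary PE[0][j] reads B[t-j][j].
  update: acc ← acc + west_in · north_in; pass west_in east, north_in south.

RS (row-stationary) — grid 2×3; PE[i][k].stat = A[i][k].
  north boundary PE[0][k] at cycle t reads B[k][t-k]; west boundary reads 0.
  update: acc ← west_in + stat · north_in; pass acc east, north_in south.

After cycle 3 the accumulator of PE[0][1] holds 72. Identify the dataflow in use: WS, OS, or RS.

dataflow = OS

— WS: 3×2; PE[0][1] trace:
  t=0 PE[0][1]: acc=0 h=0 v=0
  t=1 PE[0][1]: acc=7 h=1 v=7
  t=2 PE[0][1]: acc=35 h=5 v=35
  t=3 PE[0][1]: acc=0 h=0 v=0
— OS: 2×2; PE[0][1] trace:
  t=0 PE[0][1]: acc=0 h=0 v=0
  t=1 PE[0][1]: acc=7 h=1 v=7
  t=2 PE[0][1]: acc=16 h=9 v=1
  t=3 PE[0][1]: acc=72 h=7 v=8
— RS: 2×3; PE[0][1] trace:
  t=0 PE[0][1]: acc=0 h=0 v=0
  t=1 PE[0][1]: acc=20 h=20 v=2
  t=2 PE[0][1]: acc=16 h=16 v=1
  t=3 PE[0][1]: acc=0 h=0 v=0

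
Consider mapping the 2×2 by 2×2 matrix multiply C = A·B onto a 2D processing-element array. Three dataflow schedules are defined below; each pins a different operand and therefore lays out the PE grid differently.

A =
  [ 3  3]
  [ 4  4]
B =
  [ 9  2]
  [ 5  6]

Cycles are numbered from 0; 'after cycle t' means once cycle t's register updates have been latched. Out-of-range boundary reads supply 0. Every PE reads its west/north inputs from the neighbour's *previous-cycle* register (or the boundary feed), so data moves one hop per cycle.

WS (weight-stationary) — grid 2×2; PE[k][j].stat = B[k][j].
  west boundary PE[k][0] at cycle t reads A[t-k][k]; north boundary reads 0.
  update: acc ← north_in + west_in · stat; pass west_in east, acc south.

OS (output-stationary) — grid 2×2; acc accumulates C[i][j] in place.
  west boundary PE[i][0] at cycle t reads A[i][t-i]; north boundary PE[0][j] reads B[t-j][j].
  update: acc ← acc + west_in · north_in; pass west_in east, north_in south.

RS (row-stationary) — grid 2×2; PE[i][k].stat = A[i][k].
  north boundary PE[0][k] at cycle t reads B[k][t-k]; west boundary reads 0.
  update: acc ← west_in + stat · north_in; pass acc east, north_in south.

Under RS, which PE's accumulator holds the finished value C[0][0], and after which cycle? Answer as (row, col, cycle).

RS — PE[0][1] is where C[0][0] collects:
  c0 r0c1: 0 / 0 / 0
  c1 r0c1: 42 / 42 / 5

(row, col, cycle) = (0, 1, 1)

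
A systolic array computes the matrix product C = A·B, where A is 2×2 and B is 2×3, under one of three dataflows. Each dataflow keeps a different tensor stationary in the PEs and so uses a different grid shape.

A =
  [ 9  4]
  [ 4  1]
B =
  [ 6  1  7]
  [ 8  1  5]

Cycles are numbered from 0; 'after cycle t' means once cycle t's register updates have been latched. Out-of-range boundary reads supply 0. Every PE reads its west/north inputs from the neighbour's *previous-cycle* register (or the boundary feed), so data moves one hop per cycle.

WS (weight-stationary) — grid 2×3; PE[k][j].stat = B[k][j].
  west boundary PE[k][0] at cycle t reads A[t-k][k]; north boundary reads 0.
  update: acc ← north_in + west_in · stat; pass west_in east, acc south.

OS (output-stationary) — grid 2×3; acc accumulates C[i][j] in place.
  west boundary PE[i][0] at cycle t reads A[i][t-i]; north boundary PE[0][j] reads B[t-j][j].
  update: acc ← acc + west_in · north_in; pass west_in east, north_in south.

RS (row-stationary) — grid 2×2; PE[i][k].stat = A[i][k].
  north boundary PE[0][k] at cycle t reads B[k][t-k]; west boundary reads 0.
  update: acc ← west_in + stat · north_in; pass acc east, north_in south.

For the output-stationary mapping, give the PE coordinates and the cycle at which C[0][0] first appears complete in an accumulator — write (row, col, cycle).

(row, col, cycle) = (0, 0, 1)

OS — PE[0][0] is where C[0][0] collects:
  cycle 0: PE[0][0] → acc 54, east 9, south 6
  cycle 1: PE[0][0] → acc 86, east 4, south 8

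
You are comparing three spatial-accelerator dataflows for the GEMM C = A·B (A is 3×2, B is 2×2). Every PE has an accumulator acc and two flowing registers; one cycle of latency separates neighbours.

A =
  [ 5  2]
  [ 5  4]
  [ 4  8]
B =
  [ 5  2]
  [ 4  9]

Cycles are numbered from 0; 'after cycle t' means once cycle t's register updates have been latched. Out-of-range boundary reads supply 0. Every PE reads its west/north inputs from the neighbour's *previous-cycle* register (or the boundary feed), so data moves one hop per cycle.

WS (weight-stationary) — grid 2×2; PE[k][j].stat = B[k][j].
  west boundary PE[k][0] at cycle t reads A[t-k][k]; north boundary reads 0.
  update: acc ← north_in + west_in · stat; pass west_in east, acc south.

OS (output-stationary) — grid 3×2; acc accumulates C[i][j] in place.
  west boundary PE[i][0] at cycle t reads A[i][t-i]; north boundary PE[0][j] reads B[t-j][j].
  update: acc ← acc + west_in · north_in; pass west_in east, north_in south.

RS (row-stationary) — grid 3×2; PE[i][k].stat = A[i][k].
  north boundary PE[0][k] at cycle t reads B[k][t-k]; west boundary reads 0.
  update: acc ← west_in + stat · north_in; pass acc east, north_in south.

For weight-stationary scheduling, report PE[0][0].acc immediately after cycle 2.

PE[0][0].acc = 20

WS on a 2×2 grid — tracing PE[0][0] and its feeders:
  [0] (0,0) acc=25 (h:5 v:25)
  [1] (0,0) acc=25 (h:5 v:25)
  [2] (0,0) acc=20 (h:4 v:20)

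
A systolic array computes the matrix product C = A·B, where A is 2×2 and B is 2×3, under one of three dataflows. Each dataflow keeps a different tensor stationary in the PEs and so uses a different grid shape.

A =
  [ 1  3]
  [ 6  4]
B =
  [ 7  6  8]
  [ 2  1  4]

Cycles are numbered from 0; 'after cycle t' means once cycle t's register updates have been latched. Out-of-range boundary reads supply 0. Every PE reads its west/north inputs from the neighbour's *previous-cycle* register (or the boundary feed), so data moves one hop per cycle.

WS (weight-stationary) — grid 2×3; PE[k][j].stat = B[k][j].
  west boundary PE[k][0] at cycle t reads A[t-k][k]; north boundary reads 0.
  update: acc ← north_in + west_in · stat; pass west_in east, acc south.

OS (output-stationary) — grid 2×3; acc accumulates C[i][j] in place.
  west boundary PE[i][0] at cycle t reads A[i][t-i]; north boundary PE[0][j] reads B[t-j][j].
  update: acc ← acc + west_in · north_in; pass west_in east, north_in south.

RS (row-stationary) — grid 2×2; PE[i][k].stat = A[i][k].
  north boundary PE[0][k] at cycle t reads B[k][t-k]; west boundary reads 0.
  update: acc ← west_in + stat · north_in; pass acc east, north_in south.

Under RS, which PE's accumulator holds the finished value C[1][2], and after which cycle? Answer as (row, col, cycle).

(row, col, cycle) = (1, 1, 4)

Under RS, C[1][2] lands at PE[1][1]:
  t=0 PE[1][1]: acc=0 h=0 v=0
  t=1 PE[1][1]: acc=0 h=0 v=0
  t=2 PE[1][1]: acc=50 h=50 v=2
  t=3 PE[1][1]: acc=40 h=40 v=1
  t=4 PE[1][1]: acc=64 h=64 v=4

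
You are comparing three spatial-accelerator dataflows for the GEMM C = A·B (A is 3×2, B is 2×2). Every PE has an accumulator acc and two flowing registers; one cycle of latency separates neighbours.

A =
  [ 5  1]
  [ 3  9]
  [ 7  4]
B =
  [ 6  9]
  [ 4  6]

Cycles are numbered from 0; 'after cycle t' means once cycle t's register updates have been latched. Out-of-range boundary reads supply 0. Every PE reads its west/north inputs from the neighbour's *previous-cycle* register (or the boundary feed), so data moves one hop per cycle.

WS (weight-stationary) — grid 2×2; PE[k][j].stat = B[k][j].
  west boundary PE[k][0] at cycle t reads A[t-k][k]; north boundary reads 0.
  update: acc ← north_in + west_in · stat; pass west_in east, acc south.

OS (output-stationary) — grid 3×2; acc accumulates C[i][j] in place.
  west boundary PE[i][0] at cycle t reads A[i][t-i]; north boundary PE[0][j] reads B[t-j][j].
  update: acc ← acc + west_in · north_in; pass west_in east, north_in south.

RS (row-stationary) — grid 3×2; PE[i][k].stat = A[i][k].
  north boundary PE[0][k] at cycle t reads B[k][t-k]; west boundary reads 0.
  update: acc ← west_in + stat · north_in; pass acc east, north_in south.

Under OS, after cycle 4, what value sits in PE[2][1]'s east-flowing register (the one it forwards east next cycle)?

register = 4

OS 3×2: PE[2][1] cycle-by-cycle (with neighbour feeds):
  [0] (1,1) acc=0 (h:0 v:0)
  [0] (2,0) acc=0 (h:0 v:0)
  [0] (2,1) acc=0 (h:0 v:0)
  [1] (1,1) acc=0 (h:0 v:0)
  [1] (2,0) acc=0 (h:0 v:0)
  [1] (2,1) acc=0 (h:0 v:0)
  [2] (1,1) acc=27 (h:3 v:9)
  [2] (2,0) acc=42 (h:7 v:6)
  [2] (2,1) acc=0 (h:0 v:0)
  [3] (1,1) acc=81 (h:9 v:6)
  [3] (2,0) acc=58 (h:4 v:4)
  [3] (2,1) acc=63 (h:7 v:9)
  [4] (1,1) acc=81 (h:0 v:0)
  [4] (2,0) acc=58 (h:0 v:0)
  [4] (2,1) acc=87 (h:4 v:6)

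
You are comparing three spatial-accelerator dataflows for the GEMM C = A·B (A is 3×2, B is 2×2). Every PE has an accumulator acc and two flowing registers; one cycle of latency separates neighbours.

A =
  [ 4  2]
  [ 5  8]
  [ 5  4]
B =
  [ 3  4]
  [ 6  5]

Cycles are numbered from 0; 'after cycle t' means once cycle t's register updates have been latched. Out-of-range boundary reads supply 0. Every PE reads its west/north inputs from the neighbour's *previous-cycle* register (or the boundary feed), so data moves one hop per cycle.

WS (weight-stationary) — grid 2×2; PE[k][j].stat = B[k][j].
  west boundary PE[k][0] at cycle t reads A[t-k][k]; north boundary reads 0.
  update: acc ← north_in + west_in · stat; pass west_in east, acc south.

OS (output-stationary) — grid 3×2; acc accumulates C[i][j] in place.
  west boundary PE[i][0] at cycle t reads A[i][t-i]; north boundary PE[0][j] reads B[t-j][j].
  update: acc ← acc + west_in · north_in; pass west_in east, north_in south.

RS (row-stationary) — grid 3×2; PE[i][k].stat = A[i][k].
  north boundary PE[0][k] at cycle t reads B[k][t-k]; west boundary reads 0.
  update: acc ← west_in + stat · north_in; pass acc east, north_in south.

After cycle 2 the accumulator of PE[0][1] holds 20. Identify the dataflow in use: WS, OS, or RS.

dataflow = WS

— WS: 2×2; PE[0][1] trace:
  @0  [0,1]  acc 0  |  →0  ↓0
  @1  [0,1]  acc 16  |  →4  ↓16
  @2  [0,1]  acc 20  |  →5  ↓20
— OS: 3×2; PE[0][1] trace:
  @0  [0,1]  acc 0  |  →0  ↓0
  @1  [0,1]  acc 16  |  →4  ↓4
  @2  [0,1]  acc 26  |  →2  ↓5
— RS: 3×2; PE[0][1] trace:
  @0  [0,1]  acc 0  |  →0  ↓0
  @1  [0,1]  acc 24  |  →24  ↓6
  @2  [0,1]  acc 26  |  →26  ↓5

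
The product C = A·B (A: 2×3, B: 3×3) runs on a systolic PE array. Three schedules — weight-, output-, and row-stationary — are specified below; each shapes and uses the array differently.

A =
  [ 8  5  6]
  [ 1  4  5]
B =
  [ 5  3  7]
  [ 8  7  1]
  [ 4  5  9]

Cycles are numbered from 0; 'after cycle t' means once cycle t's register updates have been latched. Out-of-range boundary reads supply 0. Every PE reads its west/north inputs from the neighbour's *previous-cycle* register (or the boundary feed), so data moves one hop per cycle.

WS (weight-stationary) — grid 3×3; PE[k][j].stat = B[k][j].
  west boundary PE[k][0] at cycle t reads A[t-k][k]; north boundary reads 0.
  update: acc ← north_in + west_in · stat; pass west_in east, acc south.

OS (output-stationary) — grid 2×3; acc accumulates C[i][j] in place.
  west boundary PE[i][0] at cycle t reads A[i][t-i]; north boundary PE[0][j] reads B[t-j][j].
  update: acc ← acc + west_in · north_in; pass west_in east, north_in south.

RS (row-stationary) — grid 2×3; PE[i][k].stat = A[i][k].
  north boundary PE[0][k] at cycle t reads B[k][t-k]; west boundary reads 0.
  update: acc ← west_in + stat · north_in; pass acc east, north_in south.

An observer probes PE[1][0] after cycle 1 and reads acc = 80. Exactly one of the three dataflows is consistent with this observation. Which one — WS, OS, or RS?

WS [3×3] PE[1][0] across cycles:
  [0] (1,0) acc=0 (h:0 v:0)
  [1] (1,0) acc=80 (h:5 v:80)
OS [2×3] PE[1][0] across cycles:
  [0] (1,0) acc=0 (h:0 v:0)
  [1] (1,0) acc=5 (h:1 v:5)
RS [2×3] PE[1][0] across cycles:
  [0] (1,0) acc=0 (h:0 v:0)
  [1] (1,0) acc=5 (h:5 v:5)

dataflow = WS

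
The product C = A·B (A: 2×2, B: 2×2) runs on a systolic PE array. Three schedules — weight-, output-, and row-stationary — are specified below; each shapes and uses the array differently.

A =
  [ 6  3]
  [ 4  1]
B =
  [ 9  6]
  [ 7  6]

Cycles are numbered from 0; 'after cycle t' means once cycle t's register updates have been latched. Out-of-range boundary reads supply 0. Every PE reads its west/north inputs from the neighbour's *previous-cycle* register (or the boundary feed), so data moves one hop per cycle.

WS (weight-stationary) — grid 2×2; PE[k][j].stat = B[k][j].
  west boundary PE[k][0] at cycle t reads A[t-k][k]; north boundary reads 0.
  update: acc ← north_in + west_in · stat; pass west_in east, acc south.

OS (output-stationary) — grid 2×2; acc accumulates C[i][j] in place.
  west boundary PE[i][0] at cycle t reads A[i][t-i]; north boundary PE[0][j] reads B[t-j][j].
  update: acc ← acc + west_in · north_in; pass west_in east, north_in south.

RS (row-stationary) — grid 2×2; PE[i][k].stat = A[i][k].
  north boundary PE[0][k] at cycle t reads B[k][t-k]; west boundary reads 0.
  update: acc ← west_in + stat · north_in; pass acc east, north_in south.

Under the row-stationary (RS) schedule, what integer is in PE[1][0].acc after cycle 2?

RS (2×2). Following PE[1][0] plus its west/north inputs:
  0: (0,0).acc=54  regs=<54,9>
  0: (1,0).acc=0  regs=<0,0>
  1: (0,0).acc=36  regs=<36,6>
  1: (1,0).acc=36  regs=<36,9>
  2: (0,0).acc=0  regs=<0,0>
  2: (1,0).acc=24  regs=<24,6>

PE[1][0].acc = 24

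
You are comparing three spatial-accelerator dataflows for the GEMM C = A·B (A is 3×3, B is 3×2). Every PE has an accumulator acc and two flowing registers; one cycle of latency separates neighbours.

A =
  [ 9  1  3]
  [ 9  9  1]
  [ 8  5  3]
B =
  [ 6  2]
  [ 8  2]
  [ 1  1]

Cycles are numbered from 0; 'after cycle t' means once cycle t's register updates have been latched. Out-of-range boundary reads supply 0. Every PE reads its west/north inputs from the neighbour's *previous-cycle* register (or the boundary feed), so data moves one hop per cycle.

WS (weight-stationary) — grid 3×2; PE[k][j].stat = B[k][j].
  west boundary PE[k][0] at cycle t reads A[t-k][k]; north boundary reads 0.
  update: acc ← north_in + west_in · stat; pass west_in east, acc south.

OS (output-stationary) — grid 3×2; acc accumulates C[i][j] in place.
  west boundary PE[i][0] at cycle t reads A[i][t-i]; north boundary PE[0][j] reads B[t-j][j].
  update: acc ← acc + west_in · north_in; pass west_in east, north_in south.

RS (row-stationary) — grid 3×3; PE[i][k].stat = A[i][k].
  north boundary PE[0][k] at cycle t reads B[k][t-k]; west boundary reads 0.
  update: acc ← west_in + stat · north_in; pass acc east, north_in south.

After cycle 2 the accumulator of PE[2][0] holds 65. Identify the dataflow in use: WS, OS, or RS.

Under WS (3×2), PE[2][0]:
  [0] (2,0) acc=0 (h:0 v:0)
  [1] (2,0) acc=0 (h:0 v:0)
  [2] (2,0) acc=65 (h:3 v:65)
Under OS (3×2), PE[2][0]:
  [0] (2,0) acc=0 (h:0 v:0)
  [1] (2,0) acc=0 (h:0 v:0)
  [2] (2,0) acc=48 (h:8 v:6)
Under RS (3×3), PE[2][0]:
  [0] (2,0) acc=0 (h:0 v:0)
  [1] (2,0) acc=0 (h:0 v:0)
  [2] (2,0) acc=48 (h:48 v:6)

dataflow = WS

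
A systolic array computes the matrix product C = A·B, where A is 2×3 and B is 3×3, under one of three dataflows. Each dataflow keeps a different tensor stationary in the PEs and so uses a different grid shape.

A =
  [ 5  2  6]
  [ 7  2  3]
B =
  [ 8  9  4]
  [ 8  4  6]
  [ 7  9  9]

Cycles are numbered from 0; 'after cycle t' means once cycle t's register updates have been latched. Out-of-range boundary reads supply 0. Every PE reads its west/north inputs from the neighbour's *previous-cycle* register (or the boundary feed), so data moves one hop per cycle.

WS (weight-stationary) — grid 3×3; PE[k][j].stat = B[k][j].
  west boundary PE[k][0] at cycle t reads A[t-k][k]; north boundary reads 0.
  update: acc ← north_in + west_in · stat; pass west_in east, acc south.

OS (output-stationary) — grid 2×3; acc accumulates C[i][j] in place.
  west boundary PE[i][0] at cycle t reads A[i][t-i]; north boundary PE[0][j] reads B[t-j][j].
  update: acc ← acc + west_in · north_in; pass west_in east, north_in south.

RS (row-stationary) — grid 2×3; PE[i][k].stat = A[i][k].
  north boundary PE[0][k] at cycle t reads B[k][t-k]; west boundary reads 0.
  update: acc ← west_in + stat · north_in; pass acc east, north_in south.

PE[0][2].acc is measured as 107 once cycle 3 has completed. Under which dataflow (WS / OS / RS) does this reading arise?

dataflow = RS

WS [3×3] PE[0][2] across cycles:
  step 0 · PE0,2: acc=0; fwd→0 fwd↓0
  step 1 · PE0,2: acc=0; fwd→0 fwd↓0
  step 2 · PE0,2: acc=20; fwd→5 fwd↓20
  step 3 · PE0,2: acc=28; fwd→7 fwd↓28
OS [2×3] PE[0][2] across cycles:
  step 0 · PE0,2: acc=0; fwd→0 fwd↓0
  step 1 · PE0,2: acc=0; fwd→0 fwd↓0
  step 2 · PE0,2: acc=20; fwd→5 fwd↓4
  step 3 · PE0,2: acc=32; fwd→2 fwd↓6
RS [2×3] PE[0][2] across cycles:
  step 0 · PE0,2: acc=0; fwd→0 fwd↓0
  step 1 · PE0,2: acc=0; fwd→0 fwd↓0
  step 2 · PE0,2: acc=98; fwd→98 fwd↓7
  step 3 · PE0,2: acc=107; fwd→107 fwd↓9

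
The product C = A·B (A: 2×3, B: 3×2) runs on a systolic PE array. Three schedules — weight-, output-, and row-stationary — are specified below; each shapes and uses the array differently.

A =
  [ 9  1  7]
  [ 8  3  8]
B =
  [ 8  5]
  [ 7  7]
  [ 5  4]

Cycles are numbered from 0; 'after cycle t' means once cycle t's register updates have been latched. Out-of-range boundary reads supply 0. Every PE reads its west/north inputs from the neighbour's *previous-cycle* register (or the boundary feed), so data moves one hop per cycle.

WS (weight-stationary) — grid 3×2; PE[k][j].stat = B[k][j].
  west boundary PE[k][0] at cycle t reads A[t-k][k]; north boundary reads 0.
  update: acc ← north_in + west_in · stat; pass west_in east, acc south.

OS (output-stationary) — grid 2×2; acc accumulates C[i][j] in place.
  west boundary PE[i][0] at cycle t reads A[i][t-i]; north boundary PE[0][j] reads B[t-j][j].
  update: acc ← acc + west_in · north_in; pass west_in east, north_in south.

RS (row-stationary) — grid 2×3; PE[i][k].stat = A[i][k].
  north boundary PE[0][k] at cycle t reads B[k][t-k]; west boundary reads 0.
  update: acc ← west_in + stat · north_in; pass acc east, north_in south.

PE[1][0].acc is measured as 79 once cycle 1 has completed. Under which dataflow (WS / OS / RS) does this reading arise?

— WS: 3×2; PE[1][0] trace:
  [0] (1,0) acc=0 (h:0 v:0)
  [1] (1,0) acc=79 (h:1 v:79)
— OS: 2×2; PE[1][0] trace:
  [0] (1,0) acc=0 (h:0 v:0)
  [1] (1,0) acc=64 (h:8 v:8)
— RS: 2×3; PE[1][0] trace:
  [0] (1,0) acc=0 (h:0 v:0)
  [1] (1,0) acc=64 (h:64 v:8)

dataflow = WS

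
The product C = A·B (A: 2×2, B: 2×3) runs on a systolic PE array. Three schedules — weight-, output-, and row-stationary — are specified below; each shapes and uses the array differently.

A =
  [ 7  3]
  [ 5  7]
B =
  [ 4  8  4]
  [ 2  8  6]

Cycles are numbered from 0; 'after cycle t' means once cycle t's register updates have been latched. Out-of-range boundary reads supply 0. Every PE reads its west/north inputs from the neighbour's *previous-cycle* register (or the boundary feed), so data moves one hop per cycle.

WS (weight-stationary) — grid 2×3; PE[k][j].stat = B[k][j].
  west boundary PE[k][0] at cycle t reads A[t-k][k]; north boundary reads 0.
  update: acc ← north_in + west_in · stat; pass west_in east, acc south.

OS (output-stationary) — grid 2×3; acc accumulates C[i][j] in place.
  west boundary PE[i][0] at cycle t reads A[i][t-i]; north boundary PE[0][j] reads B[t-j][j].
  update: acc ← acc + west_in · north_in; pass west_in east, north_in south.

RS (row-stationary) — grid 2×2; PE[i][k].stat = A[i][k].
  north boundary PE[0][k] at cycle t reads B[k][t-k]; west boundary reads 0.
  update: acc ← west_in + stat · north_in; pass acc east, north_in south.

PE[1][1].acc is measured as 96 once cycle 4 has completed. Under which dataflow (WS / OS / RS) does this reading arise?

WS [2×3] PE[1][1] across cycles:
  0: (1,1).acc=0  regs=<0,0>
  1: (1,1).acc=0  regs=<0,0>
  2: (1,1).acc=80  regs=<3,80>
  3: (1,1).acc=96  regs=<7,96>
  4: (1,1).acc=0  regs=<0,0>
OS [2×3] PE[1][1] across cycles:
  0: (1,1).acc=0  regs=<0,0>
  1: (1,1).acc=0  regs=<0,0>
  2: (1,1).acc=40  regs=<5,8>
  3: (1,1).acc=96  regs=<7,8>
  4: (1,1).acc=96  regs=<0,0>
RS [2×2] PE[1][1] across cycles:
  0: (1,1).acc=0  regs=<0,0>
  1: (1,1).acc=0  regs=<0,0>
  2: (1,1).acc=34  regs=<34,2>
  3: (1,1).acc=96  regs=<96,8>
  4: (1,1).acc=62  regs=<62,6>

dataflow = OS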